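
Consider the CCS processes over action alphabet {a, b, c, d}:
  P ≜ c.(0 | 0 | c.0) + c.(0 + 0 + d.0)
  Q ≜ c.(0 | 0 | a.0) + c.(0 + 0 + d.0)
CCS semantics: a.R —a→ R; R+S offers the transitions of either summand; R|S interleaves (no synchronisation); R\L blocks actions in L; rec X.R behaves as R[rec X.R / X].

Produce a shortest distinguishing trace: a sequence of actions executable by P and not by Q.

LTS(P): 5 reachable states
  s0 = c.(0 | 0 | c.0) + c.(0 + 0 + d.0) ⊢ —c→ s1, —c→ s2
  s1 = 0 + 0 + d.0 ⊢ —d→ s3
  s2 = 0 | 0 | c.0 ⊢ —c→ s4
  s3 = 0 ⊢ deadlocked
  s4 = 0 | 0 | 0 ⊢ deadlocked
LTS(Q): 5 reachable states
  t0 = c.(0 | 0 | a.0) + c.(0 + 0 + d.0) ⊢ —c→ t1, —c→ t2
  t1 = 0 + 0 + d.0 ⊢ —d→ t3
  t2 = 0 | 0 | a.0 ⊢ —a→ t4
  t3 = 0 ⊢ deadlocked
  t4 = 0 | 0 | 0 ⊢ deadlocked
Executing cc from P (initial set {s0}):
  step 1 (c): {s1, s2}
  step 2 (c): {s4}
  P completes σ.
Executing cc from Q (initial set {t0}):
  step 1 (c): {t1, t2}
  step 2 (c): no successor for Q

cc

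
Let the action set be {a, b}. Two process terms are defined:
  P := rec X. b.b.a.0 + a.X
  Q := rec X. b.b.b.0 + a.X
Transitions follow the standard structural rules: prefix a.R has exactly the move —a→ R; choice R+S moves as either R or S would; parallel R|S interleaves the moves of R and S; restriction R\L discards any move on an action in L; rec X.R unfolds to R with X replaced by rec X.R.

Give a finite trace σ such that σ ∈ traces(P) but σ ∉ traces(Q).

bba

P's transition system — 4 states:
  u0 = rec X. b.b.a.0 + a.X :: —a→ u0, —b→ u1
  u1 = b.a.0 :: —b→ u2
  u2 = a.0 :: —a→ u3
  u3 = 0 :: (no moves)
Q's transition system — 4 states:
  v0 = rec X. b.b.b.0 + a.X :: —a→ v0, —b→ v1
  v1 = b.b.0 :: —b→ v2
  v2 = b.0 :: —b→ v3
  v3 = 0 :: (no moves)
Run σ = ⟨bba⟩ on P: start {u0}
  [1] b ⇒ {u1}
  [2] b ⇒ {u2}
  [3] a ⇒ {u3}
  ✓ P
Run σ = ⟨bba⟩ on Q: start {v0}
  [1] b ⇒ {v1}
  [2] b ⇒ {v2}
  [3] a ⇒ ∅  — Q cannot continue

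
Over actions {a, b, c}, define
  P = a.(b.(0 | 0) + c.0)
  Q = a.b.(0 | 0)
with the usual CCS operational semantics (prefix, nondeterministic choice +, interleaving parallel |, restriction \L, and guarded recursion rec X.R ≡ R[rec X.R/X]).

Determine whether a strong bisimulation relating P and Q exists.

P's transition system — 4 states:
  m0 = a.(b.(0 | 0) + c.0) has moves =a=> m1
  m1 = b.(0 | 0) + c.0 has moves =b=> m2, =c=> m3
  m2 = 0 | 0 has moves ∅
  m3 = 0 has moves ∅
Q's transition system — 3 states:
  n0 = a.b.(0 | 0) has moves =a=> n1
  n1 = b.(0 | 0) has moves =b=> n2
  n2 = 0 | 0 has moves ∅
Bisimilarity quotient blocks:
  B0 = {m0}
  B1 = {m1}
  B2 = {m2, m3, n2}
  B3 = {n0}
  B4 = {n1}
m0 ∈ B0, n0 ∈ B3 → different blocks

P ≁ Q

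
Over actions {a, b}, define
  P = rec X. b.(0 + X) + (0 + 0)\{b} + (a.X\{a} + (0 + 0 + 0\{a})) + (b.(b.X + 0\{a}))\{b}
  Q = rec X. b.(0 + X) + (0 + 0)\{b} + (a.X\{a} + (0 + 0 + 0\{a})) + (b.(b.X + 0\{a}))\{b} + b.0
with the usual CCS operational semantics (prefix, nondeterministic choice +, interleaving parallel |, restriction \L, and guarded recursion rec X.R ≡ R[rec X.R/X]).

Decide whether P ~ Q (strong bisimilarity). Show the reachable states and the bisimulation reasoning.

LTS(P): 4 reachable states
  u0 = rec X. b.(0 + X) + (0 + 0)\{b} + (a.X\{a} + (0 + 0 + 0\{a})) + (b.(b.X + 0\{a}))\{b} | =a=> u1, =b=> u2
  u1 = (rec X. b.(0 + X) + (0 + 0)\{b} + (a.X\{a} + (0 + 0 + 0\{a})) + (b.(b.X + 0\{a}))\{b})\{a} | =b=> u3
  u2 = 0 + (rec X. b.(0 + X) + (0 + 0)\{b} + (a.X\{a} + (0 + 0 + 0\{a})) + (b.(b.X + 0\{a}))\{b}) | =a=> u1, =b=> u2
  u3 = (0 + (rec X. b.(0 + X) + (0 + 0)\{b} + (a.X\{a} + (0 + 0 + 0\{a})) + (b.(b.X + 0\{a}))\{b}))\{a} | =b=> u3
LTS(Q): 6 reachable states
  v0 = rec X. b.(0 + X) + (0 + 0)\{b} + (a.X\{a} + (0 + 0 + 0\{a})) + (b.(b.X + 0\{a}))\{b} + b.0 | =a=> v1, =b=> v2, =b=> v3
  v1 = (rec X. b.(0 + X) + (0 + 0)\{b} + (a.X\{a} + (0 + 0 + 0\{a})) + (b.(b.X + 0\{a}))\{b} + b.0)\{a} | =b=> v4, =b=> v5
  v2 = 0 | stopped
  v3 = 0 + (rec X. b.(0 + X) + (0 + 0)\{b} + (a.X\{a} + (0 + 0 + 0\{a})) + (b.(b.X + 0\{a}))\{b} + b.0) | =a=> v1, =b=> v2, =b=> v3
  v4 = (0 + (rec X. b.(0 + X) + (0 + 0)\{b} + (a.X\{a} + (0 + 0 + 0\{a})) + (b.(b.X + 0\{a}))\{b} + b.0))\{a} | =b=> v4, =b=> v5
  v5 = 0\{a} | stopped
Bisimilarity quotient blocks:
  B0 = {u0, u2}
  B1 = {u1, u3}
  B2 = {v0, v3}
  B3 = {v1, v4}
  B4 = {v2, v5}
u0 ∈ B0, v0 ∈ B2 → different blocks

not bisimilar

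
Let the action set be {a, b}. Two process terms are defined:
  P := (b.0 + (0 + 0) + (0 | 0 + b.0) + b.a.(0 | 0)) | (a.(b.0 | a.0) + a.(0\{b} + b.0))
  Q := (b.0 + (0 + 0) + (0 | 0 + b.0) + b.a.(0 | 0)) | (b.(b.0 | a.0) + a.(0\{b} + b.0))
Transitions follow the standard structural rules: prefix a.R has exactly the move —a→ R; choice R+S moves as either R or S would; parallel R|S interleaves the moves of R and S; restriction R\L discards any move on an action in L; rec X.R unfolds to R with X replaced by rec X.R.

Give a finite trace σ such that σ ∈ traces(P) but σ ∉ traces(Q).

aa

LTS(P): 28 reachable states
  p0 = (b.0 + (0 + 0) + (0 | 0 + b.0) + b.a.(0 | 0)) | (a.(b.0 | a.0) + a.(0\{b} + b.0)) | =a=> p1, =a=> p2, =b=> p3, =b=> p4
  p1 = (b.0 + (0 + 0) + (0 | 0 + b.0) + b.a.(0 | 0)) | (0\{b} + b.0) | =b=> p5, =b=> p6, =b=> p7
  p2 = (b.0 + (0 + 0) + (0 | 0 + b.0) + b.a.(0 | 0)) | (b.0 | a.0) | =a=> p8, =b=> p10, =b=> p11, =b=> p9
  p3 = 0 | (a.(b.0 | a.0) + a.(0\{b} + b.0)) | =a=> p10, =a=> p6
  p4 = a.(0 | 0) | (a.(b.0 | a.0) + a.(0\{b} + b.0)) | =a=> p11, =a=> p12, =a=> p7
  p5 = (b.0 + (0 + 0) + (0 | 0 + b.0) + b.a.(0 | 0)) | 0 | =b=> p13, =b=> p14
  p6 = 0 | (0\{b} + b.0) | =b=> p13
  p7 = a.(0 | 0) | (0\{b} + b.0) | =a=> p15, =b=> p14
  p8 = (b.0 + (0 + 0) + (0 | 0 + b.0) + b.a.(0 | 0)) | (b.0 | 0) | =b=> p16, =b=> p17, =b=> p18
  p9 = (b.0 + (0 + 0) + (0 | 0 + b.0) + b.a.(0 | 0)) | (0 | a.0) | =a=> p16, =b=> p19, =b=> p20
  p10 = 0 | (b.0 | a.0) | =a=> p17, =b=> p19
  p11 = a.(0 | 0) | (b.0 | a.0) | =a=> p18, =a=> p21, =b=> p20
  p12 = 0 | 0 | (a.(b.0 | a.0) + a.(0\{b} + b.0)) | =a=> p15, =a=> p21
  p13 = 0 | 0 | ·
  p14 = a.(0 | 0) | 0 | =a=> p22
  p15 = 0 | 0 | (0\{b} + b.0) | =b=> p22
  p16 = (b.0 + (0 + 0) + (0 | 0 + b.0) + b.a.(0 | 0)) | (0 | 0) | =b=> p23, =b=> p24
  p17 = 0 | (b.0 | 0) | =b=> p23
  p18 = a.(0 | 0) | (b.0 | 0) | =a=> p25, =b=> p24
  p19 = 0 | (0 | a.0) | =a=> p23
  p20 = a.(0 | 0) | (0 | a.0) | =a=> p24, =a=> p26
  p21 = 0 | 0 | (b.0 | a.0) | =a=> p25, =b=> p26
  p22 = 0 | 0 | 0 | ·
  p23 = 0 | (0 | 0) | ·
  p24 = a.(0 | 0) | (0 | 0) | =a=> p27
  p25 = 0 | 0 | (b.0 | 0) | =b=> p27
  p26 = 0 | 0 | (0 | a.0) | =a=> p27
  p27 = 0 | 0 | (0 | 0) | ·
LTS(Q): 28 reachable states
  q0 = (b.0 + (0 + 0) + (0 | 0 + b.0) + b.a.(0 | 0)) | (b.(b.0 | a.0) + a.(0\{b} + b.0)) | =a=> q1, =b=> q2, =b=> q3, =b=> q4
  q1 = (b.0 + (0 + 0) + (0 | 0 + b.0) + b.a.(0 | 0)) | (0\{b} + b.0) | =b=> q5, =b=> q6, =b=> q7
  q2 = (b.0 + (0 + 0) + (0 | 0 + b.0) + b.a.(0 | 0)) | (b.0 | a.0) | =a=> q8, =b=> q10, =b=> q11, =b=> q9
  q3 = 0 | (b.(b.0 | a.0) + a.(0\{b} + b.0)) | =a=> q6, =b=> q10
  q4 = a.(0 | 0) | (b.(b.0 | a.0) + a.(0\{b} + b.0)) | =a=> q12, =a=> q7, =b=> q11
  q5 = (b.0 + (0 + 0) + (0 | 0 + b.0) + b.a.(0 | 0)) | 0 | =b=> q13, =b=> q14
  q6 = 0 | (0\{b} + b.0) | =b=> q13
  q7 = a.(0 | 0) | (0\{b} + b.0) | =a=> q15, =b=> q14
  q8 = (b.0 + (0 + 0) + (0 | 0 + b.0) + b.a.(0 | 0)) | (b.0 | 0) | =b=> q16, =b=> q17, =b=> q18
  q9 = (b.0 + (0 + 0) + (0 | 0 + b.0) + b.a.(0 | 0)) | (0 | a.0) | =a=> q16, =b=> q19, =b=> q20
  q10 = 0 | (b.0 | a.0) | =a=> q17, =b=> q19
  q11 = a.(0 | 0) | (b.0 | a.0) | =a=> q18, =a=> q21, =b=> q20
  q12 = 0 | 0 | (b.(b.0 | a.0) + a.(0\{b} + b.0)) | =a=> q15, =b=> q21
  q13 = 0 | 0 | ·
  q14 = a.(0 | 0) | 0 | =a=> q22
  q15 = 0 | 0 | (0\{b} + b.0) | =b=> q22
  q16 = (b.0 + (0 + 0) + (0 | 0 + b.0) + b.a.(0 | 0)) | (0 | 0) | =b=> q23, =b=> q24
  q17 = 0 | (b.0 | 0) | =b=> q23
  q18 = a.(0 | 0) | (b.0 | 0) | =a=> q25, =b=> q24
  q19 = 0 | (0 | a.0) | =a=> q23
  q20 = a.(0 | 0) | (0 | a.0) | =a=> q24, =a=> q26
  q21 = 0 | 0 | (b.0 | a.0) | =a=> q25, =b=> q26
  q22 = 0 | 0 | 0 | ·
  q23 = 0 | (0 | 0) | ·
  q24 = a.(0 | 0) | (0 | 0) | =a=> q27
  q25 = 0 | 0 | (b.0 | 0) | =b=> q27
  q26 = 0 | 0 | (0 | a.0) | =a=> q27
  q27 = 0 | 0 | (0 | 0) | ·
Executing aa from P (initial set {p0}):
  [1] a ⇒ {p1, p2}
  [2] a ⇒ {p8}
  P completes σ.
Executing aa from Q (initial set {q0}):
  [1] a ⇒ {q1}
  [2] a ⇒ ∅ (Q stuck)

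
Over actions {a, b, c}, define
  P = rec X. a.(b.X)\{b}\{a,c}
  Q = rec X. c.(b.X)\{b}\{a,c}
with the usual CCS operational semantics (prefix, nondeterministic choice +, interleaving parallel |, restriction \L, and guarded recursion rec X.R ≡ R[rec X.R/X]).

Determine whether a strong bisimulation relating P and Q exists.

NO

Reachable graph of P (2 states):
  p0 = rec X. a.(b.X)\{b}\{a,c} :: =a=> p1
  p1 = (b.(rec X. a.(b.X)\{b}\{a,c}))\{b}\{a,c} :: deadlocked
Reachable graph of Q (2 states):
  q0 = rec X. c.(b.X)\{b}\{a,c} :: =c=> q1
  q1 = (b.(rec X. c.(b.X)\{b}\{a,c}))\{b}\{a,c} :: deadlocked
Coarsest stable partition (strong bisimilarity classes):
  B0 = {p0}
  B1 = {p1, q1}
  B2 = {q0}
p0 ∈ B0, q0 ∈ B2 → different blocks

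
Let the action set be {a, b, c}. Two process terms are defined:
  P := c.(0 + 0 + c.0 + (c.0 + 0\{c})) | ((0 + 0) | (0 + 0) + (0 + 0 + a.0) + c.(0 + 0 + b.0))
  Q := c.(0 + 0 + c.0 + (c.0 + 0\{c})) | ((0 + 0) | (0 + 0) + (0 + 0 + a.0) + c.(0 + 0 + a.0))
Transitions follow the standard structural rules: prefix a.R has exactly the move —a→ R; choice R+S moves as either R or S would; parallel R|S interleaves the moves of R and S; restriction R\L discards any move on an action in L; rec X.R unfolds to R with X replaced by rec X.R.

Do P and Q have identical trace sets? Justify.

traces(P) ≠ traces(Q) — witness ⟨cb⟩

P's transition system — 9 states:
  m0 = c.(0 + 0 + c.0 + (c.0 + 0\{c})) | ((0 + 0) | (0 + 0) + (0 + 0 + a.0) + c.(0 + 0 + b.0)) ⊢ ··a··> m1, ··c··> m2, ··c··> m3
  m1 = c.(0 + 0 + c.0 + (c.0 + 0\{c})) | 0 ⊢ ··c··> m4
  m2 = (0 + 0 + c.0 + (c.0 + 0\{c})) | ((0 + 0) | (0 + 0) + (0 + 0 + a.0) + c.(0 + 0 + b.0)) ⊢ ··a··> m4, ··c··> m5, ··c··> m6
  m3 = c.(0 + 0 + c.0 + (c.0 + 0\{c})) | (0 + 0 + b.0) ⊢ ··b··> m1, ··c··> m5
  m4 = (0 + 0 + c.0 + (c.0 + 0\{c})) | 0 ⊢ ··c··> m7
  m5 = (0 + 0 + c.0 + (c.0 + 0\{c})) | (0 + 0 + b.0) ⊢ ··b··> m4, ··c··> m8
  m6 = 0 | ((0 + 0) | (0 + 0) + (0 + 0 + a.0) + c.(0 + 0 + b.0)) ⊢ ··a··> m7, ··c··> m8
  m7 = 0 | 0 ⊢ ·
  m8 = 0 | (0 + 0 + b.0) ⊢ ··b··> m7
Q's transition system — 9 states:
  n0 = c.(0 + 0 + c.0 + (c.0 + 0\{c})) | ((0 + 0) | (0 + 0) + (0 + 0 + a.0) + c.(0 + 0 + a.0)) ⊢ ··a··> n1, ··c··> n2, ··c··> n3
  n1 = c.(0 + 0 + c.0 + (c.0 + 0\{c})) | 0 ⊢ ··c··> n4
  n2 = (0 + 0 + c.0 + (c.0 + 0\{c})) | ((0 + 0) | (0 + 0) + (0 + 0 + a.0) + c.(0 + 0 + a.0)) ⊢ ··a··> n4, ··c··> n5, ··c··> n6
  n3 = c.(0 + 0 + c.0 + (c.0 + 0\{c})) | (0 + 0 + a.0) ⊢ ··a··> n1, ··c··> n5
  n4 = (0 + 0 + c.0 + (c.0 + 0\{c})) | 0 ⊢ ··c··> n7
  n5 = (0 + 0 + c.0 + (c.0 + 0\{c})) | (0 + 0 + a.0) ⊢ ··a··> n4, ··c··> n8
  n6 = 0 | ((0 + 0) | (0 + 0) + (0 + 0 + a.0) + c.(0 + 0 + a.0)) ⊢ ··a··> n7, ··c··> n8
  n7 = 0 | 0 ⊢ ·
  n8 = 0 | (0 + 0 + a.0) ⊢ ··a··> n7
Run σ = ⟨cb⟩ on P: start {m0}
  step 1 (c): {m2, m3}
  step 2 (b): {m1}
  ✓ P
Run σ = ⟨cb⟩ on Q: start {n0}
  step 1 (c): {n2, n3}
  step 2 (b): ∅  — Q cannot continue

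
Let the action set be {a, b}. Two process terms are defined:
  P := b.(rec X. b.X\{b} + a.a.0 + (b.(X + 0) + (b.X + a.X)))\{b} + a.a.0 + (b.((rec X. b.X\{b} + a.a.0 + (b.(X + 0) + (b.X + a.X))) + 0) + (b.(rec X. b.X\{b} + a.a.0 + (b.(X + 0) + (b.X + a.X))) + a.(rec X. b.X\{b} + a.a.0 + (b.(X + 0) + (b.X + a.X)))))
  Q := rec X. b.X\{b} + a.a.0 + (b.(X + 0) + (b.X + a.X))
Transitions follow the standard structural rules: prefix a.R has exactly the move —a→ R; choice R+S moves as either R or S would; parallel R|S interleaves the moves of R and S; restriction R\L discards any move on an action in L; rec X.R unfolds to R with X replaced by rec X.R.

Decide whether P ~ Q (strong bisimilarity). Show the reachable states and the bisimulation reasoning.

YES

P's transition system — 8 states:
  m0 = b.(rec X. b.X\{b} + a.a.0 + (b.(X + 0) + (b.X + a.X)))\{b} + a.a.0 + (b.((rec X. b.X\{b} + a.a.0 + (b.(X + 0) + (b.X + a.X))) + 0) + (b.(rec X. b.X\{b} + a.a.0 + (b.(X + 0) + (b.X + a.X))) + a.(rec X. b.X\{b} + a.a.0 + (b.(X + 0) + (b.X + a.X))))) | --a--▸ m1, --a--▸ m2, --b--▸ m2, --b--▸ m3, --b--▸ m4
  m1 = a.0 | --a--▸ m5
  m2 = rec X. b.X\{b} + a.a.0 + (b.(X + 0) + (b.X + a.X)) | --a--▸ m1, --a--▸ m2, --b--▸ m2, --b--▸ m3, --b--▸ m4
  m3 = (rec X. b.X\{b} + a.a.0 + (b.(X + 0) + (b.X + a.X))) + 0 | --a--▸ m1, --a--▸ m2, --b--▸ m2, --b--▸ m3, --b--▸ m4
  m4 = (rec X. b.X\{b} + a.a.0 + (b.(X + 0) + (b.X + a.X)))\{b} | --a--▸ m4, --a--▸ m6
  m5 = 0 | (no moves)
  m6 = (a.0)\{b} | --a--▸ m7
  m7 = 0\{b} | (no moves)
Q's transition system — 7 states:
  n0 = rec X. b.X\{b} + a.a.0 + (b.(X + 0) + (b.X + a.X)) | --a--▸ n0, --a--▸ n1, --b--▸ n0, --b--▸ n2, --b--▸ n3
  n1 = a.0 | --a--▸ n4
  n2 = (rec X. b.X\{b} + a.a.0 + (b.(X + 0) + (b.X + a.X))) + 0 | --a--▸ n0, --a--▸ n1, --b--▸ n0, --b--▸ n2, --b--▸ n3
  n3 = (rec X. b.X\{b} + a.a.0 + (b.(X + 0) + (b.X + a.X)))\{b} | --a--▸ n3, --a--▸ n5
  n4 = 0 | (no moves)
  n5 = (a.0)\{b} | --a--▸ n6
  n6 = 0\{b} | (no moves)
Coarsest stable partition (strong bisimilarity classes):
  B0 = {m0, m2, m3, n0, n2}
  B1 = {m4, n3}
  B2 = {m1, m6, n1, n5}
  B3 = {m5, m7, n4, n6}
m0 ∈ B0, n0 ∈ B0 → same block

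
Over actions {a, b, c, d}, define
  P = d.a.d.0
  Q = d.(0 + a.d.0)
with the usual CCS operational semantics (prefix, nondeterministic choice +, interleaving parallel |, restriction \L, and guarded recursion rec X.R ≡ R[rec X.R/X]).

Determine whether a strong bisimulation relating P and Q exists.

YES

LTS(P): 4 reachable states
  u0 = d.a.d.0 | -d-> u1
  u1 = a.d.0 | -a-> u2
  u2 = d.0 | -d-> u3
  u3 = 0 | (no moves)
LTS(Q): 4 reachable states
  v0 = d.(0 + a.d.0) | -d-> v1
  v1 = 0 + a.d.0 | -a-> v2
  v2 = d.0 | -d-> v3
  v3 = 0 | (no moves)
Coarsest stable partition (strong bisimilarity classes):
  B0 = {u0, v0}
  B1 = {u1, v1}
  B2 = {u2, v2}
  B3 = {u3, v3}
u0 ∈ B0, v0 ∈ B0 → same block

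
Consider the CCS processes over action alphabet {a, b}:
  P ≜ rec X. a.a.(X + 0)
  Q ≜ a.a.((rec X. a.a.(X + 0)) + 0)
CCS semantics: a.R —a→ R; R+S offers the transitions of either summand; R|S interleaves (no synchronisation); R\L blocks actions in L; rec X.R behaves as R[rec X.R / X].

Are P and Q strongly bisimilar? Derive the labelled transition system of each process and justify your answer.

Reachable graph of P (3 states):
  s0 = rec X. a.a.(X + 0) :: —a→ s1
  s1 = a.((rec X. a.a.(X + 0)) + 0) :: —a→ s2
  s2 = (rec X. a.a.(X + 0)) + 0 :: —a→ s1
Reachable graph of Q (3 states):
  t0 = a.a.((rec X. a.a.(X + 0)) + 0) :: —a→ t1
  t1 = a.((rec X. a.a.(X + 0)) + 0) :: —a→ t2
  t2 = (rec X. a.a.(X + 0)) + 0 :: —a→ t1
Partition-refinement fixed point:
  B0 = {s0, s1, s2, t0, t1, t2}
s0 ∈ B0, t0 ∈ B0 → same block

YES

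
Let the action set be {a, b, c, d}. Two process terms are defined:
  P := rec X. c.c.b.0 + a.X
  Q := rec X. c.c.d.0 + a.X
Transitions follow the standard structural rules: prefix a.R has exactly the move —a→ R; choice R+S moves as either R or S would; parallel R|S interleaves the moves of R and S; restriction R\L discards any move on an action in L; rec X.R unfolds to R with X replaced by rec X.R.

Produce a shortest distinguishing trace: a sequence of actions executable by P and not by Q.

LTS(P): 4 reachable states
  m0 = rec X. c.c.b.0 + a.X has moves =a=> m0, =c=> m1
  m1 = c.b.0 has moves =c=> m2
  m2 = b.0 has moves =b=> m3
  m3 = 0 has moves ·
LTS(Q): 4 reachable states
  n0 = rec X. c.c.d.0 + a.X has moves =a=> n0, =c=> n1
  n1 = c.d.0 has moves =c=> n2
  n2 = d.0 has moves =d=> n3
  n3 = 0 has moves ·
Executing ccb from P (initial set {m0}):
  [1] c ⇒ {m1}
  [2] c ⇒ {m2}
  [3] b ⇒ {m3}
  ✓ P
Executing ccb from Q (initial set {n0}):
  [1] c ⇒ {n1}
  [2] c ⇒ {n2}
  [3] b ⇒ no successor for Q

ccb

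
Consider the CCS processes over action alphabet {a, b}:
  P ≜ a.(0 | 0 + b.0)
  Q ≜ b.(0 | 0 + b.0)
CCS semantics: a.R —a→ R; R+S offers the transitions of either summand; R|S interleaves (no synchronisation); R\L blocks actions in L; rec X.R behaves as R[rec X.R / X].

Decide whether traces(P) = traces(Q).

trace-distinct — witness ⟨a⟩

Reachable graph of P (3 states):
  u0 = a.(0 | 0 + b.0) → —a→ u1
  u1 = 0 | 0 + b.0 → —b→ u2
  u2 = 0 → ∅
Reachable graph of Q (3 states):
  v0 = b.(0 | 0 + b.0) → —b→ v1
  v1 = 0 | 0 + b.0 → —b→ v2
  v2 = 0 → ∅
Trace ⟨a⟩ through P, begin at {u0}:
  step 1 (a): {u1}
  P completes σ.
Trace ⟨a⟩ through Q, begin at {v0}:
  step 1 (a): ∅  — Q cannot continue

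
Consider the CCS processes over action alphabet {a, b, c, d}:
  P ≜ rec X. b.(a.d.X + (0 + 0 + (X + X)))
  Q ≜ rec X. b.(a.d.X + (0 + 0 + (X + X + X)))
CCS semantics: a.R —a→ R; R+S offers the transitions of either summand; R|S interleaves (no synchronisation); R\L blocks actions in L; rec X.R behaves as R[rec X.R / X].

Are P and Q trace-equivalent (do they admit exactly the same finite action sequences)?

traces(P) = traces(Q)

P's transition system — 3 states:
  p0 = rec X. b.(a.d.X + (0 + 0 + (X + X))) :: ··b··> p1
  p1 = a.d.(rec X. b.(a.d.X + (0 + 0 + (X + X)))) + (0 + 0 + ((rec X. b.(a.d.X + (0 + 0 + (X + X)))) + (rec X. b.(a.d.X + (0 + 0 + (X + X)))))) :: ··a··> p2, ··b··> p1
  p2 = d.(rec X. b.(a.d.X + (0 + 0 + (X + X)))) :: ··d··> p0
Q's transition system — 3 states:
  q0 = rec X. b.(a.d.X + (0 + 0 + (X + X + X))) :: ··b··> q1
  q1 = a.d.(rec X. b.(a.d.X + (0 + 0 + (X + X + X)))) + (0 + 0 + ((rec X. b.(a.d.X + (0 + 0 + (X + X + X)))) + (rec X. b.(a.d.X + (0 + 0 + (X + X + X)))) + (rec X. b.(a.d.X + (0 + 0 + (X + X + X)))))) :: ··a··> q2, ··b··> q1
  q2 = d.(rec X. b.(a.d.X + (0 + 0 + (X + X + X)))) :: ··d··> q0
Coarsest stable partition (strong bisimilarity classes):
  B0 = {p0, q0}
  B1 = {p1, q1}
  B2 = {p2, q2}
p0 ∈ B0, q0 ∈ B0 → same block
Bisimilar ⇒ trace-equivalent.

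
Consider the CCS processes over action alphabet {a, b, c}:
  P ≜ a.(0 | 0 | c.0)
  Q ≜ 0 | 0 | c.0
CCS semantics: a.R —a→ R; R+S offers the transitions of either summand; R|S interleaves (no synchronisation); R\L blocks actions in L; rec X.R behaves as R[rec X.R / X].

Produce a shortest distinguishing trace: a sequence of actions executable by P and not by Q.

a

P's transition system — 3 states:
  u0 = a.(0 | 0 | c.0) :: =a=> u1
  u1 = 0 | 0 | c.0 :: =c=> u2
  u2 = 0 | 0 | 0 :: ∅
Q's transition system — 2 states:
  v0 = 0 | 0 | c.0 :: =c=> v1
  v1 = 0 | 0 | 0 :: ∅
Run σ = ⟨a⟩ on P: start {u0}
  step 1 (a): {u1}
  — P admits the full trace.
Run σ = ⟨a⟩ on Q: start {v0}
  step 1 (a): no successor for Q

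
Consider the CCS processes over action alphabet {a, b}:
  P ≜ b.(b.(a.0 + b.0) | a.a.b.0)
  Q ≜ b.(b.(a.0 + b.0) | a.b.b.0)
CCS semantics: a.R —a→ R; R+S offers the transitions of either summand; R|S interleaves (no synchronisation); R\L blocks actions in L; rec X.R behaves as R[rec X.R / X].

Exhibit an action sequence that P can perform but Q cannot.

P's transition system — 13 states:
  s0 = b.(b.(a.0 + b.0) | a.a.b.0) has moves =b=> s1
  s1 = b.(a.0 + b.0) | a.a.b.0 has moves =a=> s2, =b=> s3
  s2 = b.(a.0 + b.0) | a.b.0 has moves =a=> s4, =b=> s5
  s3 = (a.0 + b.0) | a.a.b.0 has moves =a=> s5, =a=> s6, =b=> s6
  s4 = b.(a.0 + b.0) | b.0 has moves =b=> s7, =b=> s8
  s5 = (a.0 + b.0) | a.b.0 has moves =a=> s7, =a=> s9, =b=> s9
  s6 = 0 | a.a.b.0 has moves =a=> s9
  s7 = (a.0 + b.0) | b.0 has moves =a=> s10, =b=> s10, =b=> s11
  s8 = b.(a.0 + b.0) | 0 has moves =b=> s11
  s9 = 0 | a.b.0 has moves =a=> s10
  s10 = 0 | b.0 has moves =b=> s12
  s11 = (a.0 + b.0) | 0 has moves =a=> s12, =b=> s12
  s12 = 0 | 0 has moves stopped
Q's transition system — 13 states:
  t0 = b.(b.(a.0 + b.0) | a.b.b.0) has moves =b=> t1
  t1 = b.(a.0 + b.0) | a.b.b.0 has moves =a=> t2, =b=> t3
  t2 = b.(a.0 + b.0) | b.b.0 has moves =b=> t4, =b=> t5
  t3 = (a.0 + b.0) | a.b.b.0 has moves =a=> t4, =a=> t6, =b=> t6
  t4 = (a.0 + b.0) | b.b.0 has moves =a=> t7, =b=> t7, =b=> t8
  t5 = b.(a.0 + b.0) | b.0 has moves =b=> t8, =b=> t9
  t6 = 0 | a.b.b.0 has moves =a=> t7
  t7 = 0 | b.b.0 has moves =b=> t10
  t8 = (a.0 + b.0) | b.0 has moves =a=> t10, =b=> t10, =b=> t11
  t9 = b.(a.0 + b.0) | 0 has moves =b=> t11
  t10 = 0 | b.0 has moves =b=> t12
  t11 = (a.0 + b.0) | 0 has moves =a=> t12, =b=> t12
  t12 = 0 | 0 has moves stopped
Trace ⟨baa⟩ through P, begin at {s0}:
  step 1 (b): {s1}
  step 2 (a): {s2}
  step 3 (a): {s4}
  — P admits the full trace.
Trace ⟨baa⟩ through Q, begin at {t0}:
  step 1 (b): {t1}
  step 2 (a): {t2}
  step 3 (a): ∅ (Q stuck)

baa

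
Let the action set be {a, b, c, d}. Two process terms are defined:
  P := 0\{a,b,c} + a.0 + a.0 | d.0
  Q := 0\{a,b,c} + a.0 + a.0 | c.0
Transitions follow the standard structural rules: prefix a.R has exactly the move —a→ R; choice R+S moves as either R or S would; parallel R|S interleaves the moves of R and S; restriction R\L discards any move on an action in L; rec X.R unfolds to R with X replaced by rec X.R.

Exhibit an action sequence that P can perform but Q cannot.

Reachable graph of P (5 states):
  m0 = 0\{a,b,c} + a.0 + a.0 | d.0 has moves -a-> m1, -a-> m2, -d-> m3
  m1 = 0 has moves deadlocked
  m2 = 0 | d.0 has moves -d-> m4
  m3 = a.0 | 0 has moves -a-> m4
  m4 = 0 | 0 has moves deadlocked
Reachable graph of Q (5 states):
  n0 = 0\{a,b,c} + a.0 + a.0 | c.0 has moves -a-> n1, -a-> n2, -c-> n3
  n1 = 0 has moves deadlocked
  n2 = 0 | c.0 has moves -c-> n4
  n3 = a.0 | 0 has moves -a-> n4
  n4 = 0 | 0 has moves deadlocked
Executing d from P (initial set {m0}):
  after d @ step 1: {m3}
  P completes σ.
Executing d from Q (initial set {n0}):
  after d @ step 1: ∅ (Q stuck)

d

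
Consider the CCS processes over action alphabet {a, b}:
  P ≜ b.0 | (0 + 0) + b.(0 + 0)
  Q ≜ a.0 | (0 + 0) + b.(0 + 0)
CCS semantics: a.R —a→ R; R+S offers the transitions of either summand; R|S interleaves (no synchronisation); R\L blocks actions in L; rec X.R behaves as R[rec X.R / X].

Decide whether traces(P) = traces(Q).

LTS(P): 3 reachable states
  s0 = b.0 | (0 + 0) + b.(0 + 0) :: ··b··> s1, ··b··> s2
  s1 = 0 + 0 :: (no moves)
  s2 = 0 | (0 + 0) :: (no moves)
LTS(Q): 3 reachable states
  t0 = a.0 | (0 + 0) + b.(0 + 0) :: ··a··> t1, ··b··> t2
  t1 = 0 | (0 + 0) :: (no moves)
  t2 = 0 + 0 :: (no moves)
Trace ⟨a⟩ through Q, begin at {t0}:
  after a @ step 1: {t1}
  Q completes σ.
Trace ⟨a⟩ through P, begin at {s0}:
  after a @ step 1: ∅  — P cannot continue

traces(P) ≠ traces(Q) — witness ⟨a⟩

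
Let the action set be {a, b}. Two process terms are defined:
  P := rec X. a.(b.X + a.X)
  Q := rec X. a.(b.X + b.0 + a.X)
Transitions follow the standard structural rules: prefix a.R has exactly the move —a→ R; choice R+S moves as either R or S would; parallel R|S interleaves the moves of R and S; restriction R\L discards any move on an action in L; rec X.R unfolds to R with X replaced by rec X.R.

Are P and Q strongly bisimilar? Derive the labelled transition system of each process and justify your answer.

Reachable graph of P (2 states):
  p0 = rec X. a.(b.X + a.X) | --a--▸ p1
  p1 = b.(rec X. a.(b.X + a.X)) + a.(rec X. a.(b.X + a.X)) | --a--▸ p0, --b--▸ p0
Reachable graph of Q (3 states):
  q0 = rec X. a.(b.X + b.0 + a.X) | --a--▸ q1
  q1 = b.(rec X. a.(b.X + b.0 + a.X)) + b.0 + a.(rec X. a.(b.X + b.0 + a.X)) | --a--▸ q0, --b--▸ q0, --b--▸ q2
  q2 = 0 | stopped
Partition-refinement fixed point:
  B0 = {p0}
  B1 = {p1}
  B2 = {q0}
  B3 = {q1}
  B4 = {q2}
p0 ∈ B0, q0 ∈ B2 → different blocks

not bisimilar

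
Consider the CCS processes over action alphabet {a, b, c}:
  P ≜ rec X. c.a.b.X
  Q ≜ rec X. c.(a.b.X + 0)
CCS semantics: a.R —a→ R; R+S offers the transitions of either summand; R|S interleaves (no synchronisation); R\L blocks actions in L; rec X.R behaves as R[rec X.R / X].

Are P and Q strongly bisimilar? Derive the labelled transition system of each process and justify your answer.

P's transition system — 3 states:
  u0 = rec X. c.a.b.X has moves -c-> u1
  u1 = a.b.(rec X. c.a.b.X) has moves -a-> u2
  u2 = b.(rec X. c.a.b.X) has moves -b-> u0
Q's transition system — 3 states:
  v0 = rec X. c.(a.b.X + 0) has moves -c-> v1
  v1 = a.b.(rec X. c.(a.b.X + 0)) + 0 has moves -a-> v2
  v2 = b.(rec X. c.(a.b.X + 0)) has moves -b-> v0
Bisimilarity quotient blocks:
  B0 = {u0, v0}
  B1 = {u1, v1}
  B2 = {u2, v2}
u0 ∈ B0, v0 ∈ B0 → same block

P ~ Q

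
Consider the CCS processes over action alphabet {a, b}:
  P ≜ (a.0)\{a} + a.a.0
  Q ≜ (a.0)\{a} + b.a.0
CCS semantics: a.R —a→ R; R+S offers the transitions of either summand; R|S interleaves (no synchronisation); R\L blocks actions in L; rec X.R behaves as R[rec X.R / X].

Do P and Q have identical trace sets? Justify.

Reachable graph of P (3 states):
  p0 = (a.0)\{a} + a.a.0 :: —a→ p1
  p1 = a.0 :: —a→ p2
  p2 = 0 :: stopped
Reachable graph of Q (3 states):
  q0 = (a.0)\{a} + b.a.0 :: —b→ q1
  q1 = a.0 :: —a→ q2
  q2 = 0 :: stopped
Run σ = ⟨a⟩ on P: start {p0}
  after a @ step 1: {p1}
  P completes σ.
Run σ = ⟨a⟩ on Q: start {q0}
  after a @ step 1: no successor for Q

traces(P) ≠ traces(Q) — witness ⟨a⟩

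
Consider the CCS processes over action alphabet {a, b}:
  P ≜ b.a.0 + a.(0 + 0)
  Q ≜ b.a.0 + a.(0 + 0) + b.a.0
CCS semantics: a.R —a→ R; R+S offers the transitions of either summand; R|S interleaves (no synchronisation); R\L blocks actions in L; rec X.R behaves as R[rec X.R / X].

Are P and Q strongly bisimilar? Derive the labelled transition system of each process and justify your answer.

LTS(P): 4 reachable states
  p0 = b.a.0 + a.(0 + 0) :: =a=> p1, =b=> p2
  p1 = 0 + 0 :: deadlocked
  p2 = a.0 :: =a=> p3
  p3 = 0 :: deadlocked
LTS(Q): 4 reachable states
  q0 = b.a.0 + a.(0 + 0) + b.a.0 :: =a=> q1, =b=> q2
  q1 = 0 + 0 :: deadlocked
  q2 = a.0 :: =a=> q3
  q3 = 0 :: deadlocked
Bisimilarity quotient blocks:
  B0 = {p0, q0}
  B1 = {p1, p3, q1, q3}
  B2 = {p2, q2}
p0 ∈ B0, q0 ∈ B0 → same block

P ~ Q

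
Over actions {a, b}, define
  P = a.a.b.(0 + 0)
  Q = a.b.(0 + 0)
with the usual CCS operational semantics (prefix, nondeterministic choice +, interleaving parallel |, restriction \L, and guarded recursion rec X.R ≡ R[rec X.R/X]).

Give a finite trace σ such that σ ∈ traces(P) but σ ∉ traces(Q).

LTS(P): 4 reachable states
  u0 = a.a.b.(0 + 0) ⊢ —a→ u1
  u1 = a.b.(0 + 0) ⊢ —a→ u2
  u2 = b.(0 + 0) ⊢ —b→ u3
  u3 = 0 + 0 ⊢ deadlocked
LTS(Q): 3 reachable states
  v0 = a.b.(0 + 0) ⊢ —a→ v1
  v1 = b.(0 + 0) ⊢ —b→ v2
  v2 = 0 + 0 ⊢ deadlocked
Executing aa from P (initial set {u0}):
  [1] a ⇒ {u1}
  [2] a ⇒ {u2}
  ✓ P
Executing aa from Q (initial set {v0}):
  [1] a ⇒ {v1}
  [2] a ⇒ no successor for Q

aa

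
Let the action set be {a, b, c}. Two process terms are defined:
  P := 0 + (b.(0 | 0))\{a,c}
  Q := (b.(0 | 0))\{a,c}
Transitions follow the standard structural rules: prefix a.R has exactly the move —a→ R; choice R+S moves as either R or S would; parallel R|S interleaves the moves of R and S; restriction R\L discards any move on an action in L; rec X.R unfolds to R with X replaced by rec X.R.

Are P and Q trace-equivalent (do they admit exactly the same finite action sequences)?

trace-equivalent

LTS(P): 2 reachable states
  m0 = 0 + (b.(0 | 0))\{a,c} :: -b-> m1
  m1 = (0 | 0)\{a,c} :: ·
LTS(Q): 2 reachable states
  n0 = (b.(0 | 0))\{a,c} :: -b-> n1
  n1 = (0 | 0)\{a,c} :: ·
Bisimilarity quotient blocks:
  B0 = {m0, n0}
  B1 = {m1, n1}
m0 ∈ B0, n0 ∈ B0 → same block
Bisimilar ⇒ trace-equivalent.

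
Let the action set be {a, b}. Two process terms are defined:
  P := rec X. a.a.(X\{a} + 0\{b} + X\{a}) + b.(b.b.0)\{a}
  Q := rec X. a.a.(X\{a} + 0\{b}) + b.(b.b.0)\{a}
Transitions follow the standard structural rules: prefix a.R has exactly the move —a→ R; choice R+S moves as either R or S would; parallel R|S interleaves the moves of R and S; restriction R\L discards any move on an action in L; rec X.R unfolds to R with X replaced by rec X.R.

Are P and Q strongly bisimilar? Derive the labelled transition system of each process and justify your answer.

P's transition system — 9 states:
  u0 = rec X. a.a.(X\{a} + 0\{b} + X\{a}) + b.(b.b.0)\{a} → ··a··> u1, ··b··> u2
  u1 = a.((rec X. a.a.(X\{a} + 0\{b} + X\{a}) + b.(b.b.0)\{a})\{a} + 0\{b} + (rec X. a.a.(X\{a} + 0\{b} + X\{a}) + b.(b.b.0)\{a})\{a}) → ··a··> u3
  u2 = (b.b.0)\{a} → ··b··> u4
  u3 = (rec X. a.a.(X\{a} + 0\{b} + X\{a}) + b.(b.b.0)\{a})\{a} + 0\{b} + (rec X. a.a.(X\{a} + 0\{b} + X\{a}) + b.(b.b.0)\{a})\{a} → ··b··> u5
  u4 = (b.0)\{a} → ··b··> u6
  u5 = (b.b.0)\{a}\{a} → ··b··> u7
  u6 = 0\{a} → deadlocked
  u7 = (b.0)\{a}\{a} → ··b··> u8
  u8 = 0\{a}\{a} → deadlocked
Q's transition system — 9 states:
  v0 = rec X. a.a.(X\{a} + 0\{b}) + b.(b.b.0)\{a} → ··a··> v1, ··b··> v2
  v1 = a.((rec X. a.a.(X\{a} + 0\{b}) + b.(b.b.0)\{a})\{a} + 0\{b}) → ··a··> v3
  v2 = (b.b.0)\{a} → ··b··> v4
  v3 = (rec X. a.a.(X\{a} + 0\{b}) + b.(b.b.0)\{a})\{a} + 0\{b} → ··b··> v5
  v4 = (b.0)\{a} → ··b··> v6
  v5 = (b.b.0)\{a}\{a} → ··b··> v7
  v6 = 0\{a} → deadlocked
  v7 = (b.0)\{a}\{a} → ··b··> v8
  v8 = 0\{a}\{a} → deadlocked
Partition-refinement fixed point:
  B0 = {u0, v0}
  B1 = {u2, u5, v2, v5}
  B2 = {u4, u7, v4, v7}
  B3 = {u6, u8, v6, v8}
  B4 = {u1, v1}
  B5 = {u3, v3}
u0 ∈ B0, v0 ∈ B0 → same block

bisimilar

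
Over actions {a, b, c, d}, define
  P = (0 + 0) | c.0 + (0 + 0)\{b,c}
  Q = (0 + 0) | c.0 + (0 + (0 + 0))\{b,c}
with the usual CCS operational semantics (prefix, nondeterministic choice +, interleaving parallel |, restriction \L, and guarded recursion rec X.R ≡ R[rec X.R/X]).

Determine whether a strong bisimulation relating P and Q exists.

P ~ Q

P's transition system — 2 states:
  u0 = (0 + 0) | c.0 + (0 + 0)\{b,c} → —c→ u1
  u1 = (0 + 0) | 0 → ·
Q's transition system — 2 states:
  v0 = (0 + 0) | c.0 + (0 + (0 + 0))\{b,c} → —c→ v1
  v1 = (0 + 0) | 0 → ·
Partition-refinement fixed point:
  B0 = {u0, v0}
  B1 = {u1, v1}
u0 ∈ B0, v0 ∈ B0 → same block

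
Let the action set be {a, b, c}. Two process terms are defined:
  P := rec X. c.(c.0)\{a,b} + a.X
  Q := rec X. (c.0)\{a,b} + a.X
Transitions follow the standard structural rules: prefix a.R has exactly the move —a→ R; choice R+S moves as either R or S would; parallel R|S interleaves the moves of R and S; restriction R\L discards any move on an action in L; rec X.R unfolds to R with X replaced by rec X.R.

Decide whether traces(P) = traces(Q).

trace-distinct — witness ⟨cc⟩

Reachable graph of P (3 states):
  m0 = rec X. c.(c.0)\{a,b} + a.X :: ··a··> m0, ··c··> m1
  m1 = (c.0)\{a,b} :: ··c··> m2
  m2 = 0\{a,b} :: deadlocked
Reachable graph of Q (2 states):
  n0 = rec X. (c.0)\{a,b} + a.X :: ··a··> n0, ··c··> n1
  n1 = 0\{a,b} :: deadlocked
Run σ = ⟨cc⟩ on P: start {m0}
  after c @ step 1: {m1}
  after c @ step 2: {m2}
  — P admits the full trace.
Run σ = ⟨cc⟩ on Q: start {n0}
  after c @ step 1: {n1}
  after c @ step 2: ∅  — Q cannot continue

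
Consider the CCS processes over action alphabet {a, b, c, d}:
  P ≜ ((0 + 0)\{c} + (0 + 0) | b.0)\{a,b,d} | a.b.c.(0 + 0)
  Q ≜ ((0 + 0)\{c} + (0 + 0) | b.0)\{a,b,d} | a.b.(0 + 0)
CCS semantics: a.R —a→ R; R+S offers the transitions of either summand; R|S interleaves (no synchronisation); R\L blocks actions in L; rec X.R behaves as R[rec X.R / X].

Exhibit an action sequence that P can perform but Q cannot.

abc

LTS(P): 4 reachable states
  s0 = ((0 + 0)\{c} + (0 + 0) | b.0)\{a,b,d} | a.b.c.(0 + 0) :: —a→ s1
  s1 = ((0 + 0)\{c} + (0 + 0) | b.0)\{a,b,d} | b.c.(0 + 0) :: —b→ s2
  s2 = ((0 + 0)\{c} + (0 + 0) | b.0)\{a,b,d} | c.(0 + 0) :: —c→ s3
  s3 = ((0 + 0)\{c} + (0 + 0) | b.0)\{a,b,d} | (0 + 0) :: deadlocked
LTS(Q): 3 reachable states
  t0 = ((0 + 0)\{c} + (0 + 0) | b.0)\{a,b,d} | a.b.(0 + 0) :: —a→ t1
  t1 = ((0 + 0)\{c} + (0 + 0) | b.0)\{a,b,d} | b.(0 + 0) :: —b→ t2
  t2 = ((0 + 0)\{c} + (0 + 0) | b.0)\{a,b,d} | (0 + 0) :: deadlocked
Run σ = ⟨abc⟩ on P: start {s0}
  after a @ step 1: {s1}
  after b @ step 2: {s2}
  after c @ step 3: {s3}
  — P admits the full trace.
Run σ = ⟨abc⟩ on Q: start {t0}
  after a @ step 1: {t1}
  after b @ step 2: {t2}
  after c @ step 3: ∅  — Q cannot continue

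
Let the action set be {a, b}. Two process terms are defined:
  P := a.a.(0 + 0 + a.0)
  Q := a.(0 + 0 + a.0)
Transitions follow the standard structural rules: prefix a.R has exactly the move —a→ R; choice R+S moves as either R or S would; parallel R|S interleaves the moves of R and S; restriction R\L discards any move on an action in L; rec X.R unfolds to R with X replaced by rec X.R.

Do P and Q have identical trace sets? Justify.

traces(P) ≠ traces(Q) — witness ⟨aaa⟩

P's transition system — 4 states:
  s0 = a.a.(0 + 0 + a.0) → =a=> s1
  s1 = a.(0 + 0 + a.0) → =a=> s2
  s2 = 0 + 0 + a.0 → =a=> s3
  s3 = 0 → stopped
Q's transition system — 3 states:
  t0 = a.(0 + 0 + a.0) → =a=> t1
  t1 = 0 + 0 + a.0 → =a=> t2
  t2 = 0 → stopped
Executing aaa from P (initial set {s0}):
  step 1 (a): {s1}
  step 2 (a): {s2}
  step 3 (a): {s3}
  ✓ P
Executing aaa from Q (initial set {t0}):
  step 1 (a): {t1}
  step 2 (a): {t2}
  step 3 (a): ∅  — Q cannot continue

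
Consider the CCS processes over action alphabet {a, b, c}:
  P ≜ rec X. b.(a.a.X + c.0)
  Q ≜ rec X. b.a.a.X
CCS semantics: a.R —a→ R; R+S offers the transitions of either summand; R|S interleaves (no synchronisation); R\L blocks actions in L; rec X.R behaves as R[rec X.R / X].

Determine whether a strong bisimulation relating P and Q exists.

Reachable graph of P (4 states):
  u0 = rec X. b.(a.a.X + c.0) has moves —b→ u1
  u1 = a.a.(rec X. b.(a.a.X + c.0)) + c.0 has moves —a→ u2, —c→ u3
  u2 = a.(rec X. b.(a.a.X + c.0)) has moves —a→ u0
  u3 = 0 has moves stopped
Reachable graph of Q (3 states):
  v0 = rec X. b.a.a.X has moves —b→ v1
  v1 = a.a.(rec X. b.a.a.X) has moves —a→ v2
  v2 = a.(rec X. b.a.a.X) has moves —a→ v0
Partition-refinement fixed point:
  B0 = {u0}
  B1 = {u1}
  B2 = {u3}
  B3 = {u2}
  B4 = {v0}
  B5 = {v1}
  B6 = {v2}
u0 ∈ B0, v0 ∈ B4 → different blocks

NO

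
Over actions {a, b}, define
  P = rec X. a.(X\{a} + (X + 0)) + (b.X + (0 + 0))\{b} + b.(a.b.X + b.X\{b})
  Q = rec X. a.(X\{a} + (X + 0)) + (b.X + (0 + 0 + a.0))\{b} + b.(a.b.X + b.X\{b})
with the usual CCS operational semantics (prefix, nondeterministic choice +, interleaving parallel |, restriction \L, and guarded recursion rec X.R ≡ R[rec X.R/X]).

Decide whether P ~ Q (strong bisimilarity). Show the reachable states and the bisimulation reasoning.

P's transition system — 8 states:
  s0 = rec X. a.(X\{a} + (X + 0)) + (b.X + (0 + 0))\{b} + b.(a.b.X + b.X\{b}) | —a→ s1, —b→ s2
  s1 = (rec X. a.(X\{a} + (X + 0)) + (b.X + (0 + 0))\{b} + b.(a.b.X + b.X\{b}))\{a} + ((rec X. a.(X\{a} + (X + 0)) + (b.X + (0 + 0))\{b} + b.(a.b.X + b.X\{b})) + 0) | —a→ s1, —b→ s2, —b→ s3
  s2 = a.b.(rec X. a.(X\{a} + (X + 0)) + (b.X + (0 + 0))\{b} + b.(a.b.X + b.X\{b})) + b.(rec X. a.(X\{a} + (X + 0)) + (b.X + (0 + 0))\{b} + b.(a.b.X + b.X\{b}))\{b} | —a→ s4, —b→ s5
  s3 = (a.b.(rec X. a.(X\{a} + (X + 0)) + (b.X + (0 + 0))\{b} + b.(a.b.X + b.X\{b})) + b.(rec X. a.(X\{a} + (X + 0)) + (b.X + (0 + 0))\{b} + b.(a.b.X + b.X\{b}))\{b})\{a} | —b→ s6
  s4 = b.(rec X. a.(X\{a} + (X + 0)) + (b.X + (0 + 0))\{b} + b.(a.b.X + b.X\{b})) | —b→ s0
  s5 = (rec X. a.(X\{a} + (X + 0)) + (b.X + (0 + 0))\{b} + b.(a.b.X + b.X\{b}))\{b} | —a→ s7
  s6 = (rec X. a.(X\{a} + (X + 0)) + (b.X + (0 + 0))\{b} + b.(a.b.X + b.X\{b}))\{b}\{a} | (no moves)
  s7 = ((rec X. a.(X\{a} + (X + 0)) + (b.X + (0 + 0))\{b} + b.(a.b.X + b.X\{b}))\{a} + ((rec X. a.(X\{a} + (X + 0)) + (b.X + (0 + 0))\{b} + b.(a.b.X + b.X\{b})) + 0))\{b} | —a→ s7
Q's transition system — 10 states:
  t0 = rec X. a.(X\{a} + (X + 0)) + (b.X + (0 + 0 + a.0))\{b} + b.(a.b.X + b.X\{b}) | —a→ t1, —a→ t2, —b→ t3
  t1 = (rec X. a.(X\{a} + (X + 0)) + (b.X + (0 + 0 + a.0))\{b} + b.(a.b.X + b.X\{b}))\{a} + ((rec X. a.(X\{a} + (X + 0)) + (b.X + (0 + 0 + a.0))\{b} + b.(a.b.X + b.X\{b})) + 0) | —a→ t1, —a→ t2, —b→ t3, —b→ t4
  t2 = 0\{b} | (no moves)
  t3 = a.b.(rec X. a.(X\{a} + (X + 0)) + (b.X + (0 + 0 + a.0))\{b} + b.(a.b.X + b.X\{b})) + b.(rec X. a.(X\{a} + (X + 0)) + (b.X + (0 + 0 + a.0))\{b} + b.(a.b.X + b.X\{b}))\{b} | —a→ t5, —b→ t6
  t4 = (a.b.(rec X. a.(X\{a} + (X + 0)) + (b.X + (0 + 0 + a.0))\{b} + b.(a.b.X + b.X\{b})) + b.(rec X. a.(X\{a} + (X + 0)) + (b.X + (0 + 0 + a.0))\{b} + b.(a.b.X + b.X\{b}))\{b})\{a} | —b→ t7
  t5 = b.(rec X. a.(X\{a} + (X + 0)) + (b.X + (0 + 0 + a.0))\{b} + b.(a.b.X + b.X\{b})) | —b→ t0
  t6 = (rec X. a.(X\{a} + (X + 0)) + (b.X + (0 + 0 + a.0))\{b} + b.(a.b.X + b.X\{b}))\{b} | —a→ t8, —a→ t9
  t7 = (rec X. a.(X\{a} + (X + 0)) + (b.X + (0 + 0 + a.0))\{b} + b.(a.b.X + b.X\{b}))\{b}\{a} | (no moves)
  t8 = ((rec X. a.(X\{a} + (X + 0)) + (b.X + (0 + 0 + a.0))\{b} + b.(a.b.X + b.X\{b}))\{a} + ((rec X. a.(X\{a} + (X + 0)) + (b.X + (0 + 0 + a.0))\{b} + b.(a.b.X + b.X\{b})) + 0))\{b} | —a→ t8, —a→ t9
  t9 = 0\{b}\{b} | (no moves)
Bisimilarity quotient blocks:
  B0 = {s0}
  B1 = {s2}
  B2 = {s4}
  B3 = {s5, s7}
  B4 = {s1}
  B5 = {s3, t4}
  B6 = {s6, t2, t7, t9}
  B7 = {t0}
  B8 = {t1}
  B9 = {t3}
  B10 = {t5}
  B11 = {t6, t8}
s0 ∈ B0, t0 ∈ B7 → different blocks

P ≁ Q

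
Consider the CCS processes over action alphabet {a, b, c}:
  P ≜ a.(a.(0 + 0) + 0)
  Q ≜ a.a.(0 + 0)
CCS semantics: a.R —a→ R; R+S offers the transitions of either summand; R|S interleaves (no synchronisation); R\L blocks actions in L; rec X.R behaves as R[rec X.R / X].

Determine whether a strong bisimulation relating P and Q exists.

LTS(P): 3 reachable states
  p0 = a.(a.(0 + 0) + 0) has moves --a--▸ p1
  p1 = a.(0 + 0) + 0 has moves --a--▸ p2
  p2 = 0 + 0 has moves (no moves)
LTS(Q): 3 reachable states
  q0 = a.a.(0 + 0) has moves --a--▸ q1
  q1 = a.(0 + 0) has moves --a--▸ q2
  q2 = 0 + 0 has moves (no moves)
Coarsest stable partition (strong bisimilarity classes):
  B0 = {p0, q0}
  B1 = {p1, q1}
  B2 = {p2, q2}
p0 ∈ B0, q0 ∈ B0 → same block

YES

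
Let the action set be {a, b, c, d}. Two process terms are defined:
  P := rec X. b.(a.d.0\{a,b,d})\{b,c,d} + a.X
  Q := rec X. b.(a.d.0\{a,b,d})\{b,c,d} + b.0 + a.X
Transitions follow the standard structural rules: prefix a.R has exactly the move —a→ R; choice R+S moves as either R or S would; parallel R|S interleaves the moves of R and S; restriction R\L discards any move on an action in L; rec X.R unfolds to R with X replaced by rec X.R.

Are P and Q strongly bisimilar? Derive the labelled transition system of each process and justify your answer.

NO

LTS(P): 3 reachable states
  s0 = rec X. b.(a.d.0\{a,b,d})\{b,c,d} + a.X ⊢ ··a··> s0, ··b··> s1
  s1 = (a.d.0\{a,b,d})\{b,c,d} ⊢ ··a··> s2
  s2 = (d.0\{a,b,d})\{b,c,d} ⊢ deadlocked
LTS(Q): 4 reachable states
  t0 = rec X. b.(a.d.0\{a,b,d})\{b,c,d} + b.0 + a.X ⊢ ··a··> t0, ··b··> t1, ··b··> t2
  t1 = (a.d.0\{a,b,d})\{b,c,d} ⊢ ··a··> t3
  t2 = 0 ⊢ deadlocked
  t3 = (d.0\{a,b,d})\{b,c,d} ⊢ deadlocked
Coarsest stable partition (strong bisimilarity classes):
  B0 = {s0}
  B1 = {s1, t1}
  B2 = {s2, t2, t3}
  B3 = {t0}
s0 ∈ B0, t0 ∈ B3 → different blocks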